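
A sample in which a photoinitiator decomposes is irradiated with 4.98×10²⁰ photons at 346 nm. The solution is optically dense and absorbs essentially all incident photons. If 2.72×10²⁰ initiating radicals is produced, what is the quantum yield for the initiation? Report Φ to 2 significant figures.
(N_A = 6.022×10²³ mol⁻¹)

Product: 2.72×10²⁰ / 6.022×10²³ = 4.517×10⁻⁴ mol.
Moles of photons: 4.98×10²⁰ / 6.022×10²³ = 8.270×10⁻⁴ mol.
Φ = 4.517×10⁻⁴ mol / 8.270×10⁻⁴ mol photons = 0.55.

Φ = 0.55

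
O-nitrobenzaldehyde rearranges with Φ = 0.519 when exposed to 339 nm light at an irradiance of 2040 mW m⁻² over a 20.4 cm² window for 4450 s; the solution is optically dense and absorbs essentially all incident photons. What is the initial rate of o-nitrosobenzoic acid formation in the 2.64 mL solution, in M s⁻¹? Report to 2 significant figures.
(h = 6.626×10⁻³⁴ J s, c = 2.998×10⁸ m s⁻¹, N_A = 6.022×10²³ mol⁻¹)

2.3×10⁻⁶ M s⁻¹

Photon energy at 339 nm: hc/λ = (6.626×10⁻³⁴)(2.998×10⁸)/(339×10⁻⁹) = 5.860×10⁻¹⁹ J.
Energy delivered: (2040 mW m⁻²)(20.4×10⁻⁴ m²)(4450 s) = 18.52 J.
Photons incident: 18.52 / 5.860×10⁻¹⁹ = 3.160×10¹⁹, i.e. 3.160×10¹⁹/6.022×10²³ = 5.247×10⁻⁵ mol.
Product formed: 0.519 × 5.247×10⁻⁵ = 2.723×10⁻⁵ mol.
Rate: 2.723×10⁻⁵ mol / (4450 s × 0.00264 L) = 2.3×10⁻⁶ M s⁻¹.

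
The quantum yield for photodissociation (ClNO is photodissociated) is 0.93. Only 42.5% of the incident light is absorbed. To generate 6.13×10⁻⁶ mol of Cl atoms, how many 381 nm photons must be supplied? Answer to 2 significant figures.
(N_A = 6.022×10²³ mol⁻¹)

Photons that must be absorbed: 6.13×10⁻⁶ / 0.93 = 6.591×10⁻⁶ mol.
Incident photons needed: 6.591×10⁻⁶ / 0.425 = 1.551×10⁻⁵ mol.
Photon count: 1.551×10⁻⁵ × 6.022×10²³ = 9.3×10¹⁸.

9.3×10¹⁸ photons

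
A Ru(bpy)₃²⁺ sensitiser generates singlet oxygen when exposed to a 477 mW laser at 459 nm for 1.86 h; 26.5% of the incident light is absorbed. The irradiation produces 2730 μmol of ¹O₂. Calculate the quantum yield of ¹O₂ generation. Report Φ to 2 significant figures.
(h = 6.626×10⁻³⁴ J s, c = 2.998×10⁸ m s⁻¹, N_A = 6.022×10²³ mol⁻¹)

Product: 2730 μmol = 0.00273 mol.
Photon energy at 459 nm: hc/λ = (6.626×10⁻³⁴)(2.998×10⁸)/(459×10⁻⁹) = 4.328×10⁻¹⁹ J.
Energy delivered: (477 mW)(6696 s) = 3194 J.
Photons incident: 3194 / 4.328×10⁻¹⁹ = 7.380×10²¹, i.e. 7.380×10²¹/6.022×10²³ = 0.01226 mol.
Photons absorbed: 0.265 × 0.01226 = 0.003249 mol.
Φ = 0.00273 mol / 0.003249 mol photons = 0.84.

Φ = 0.84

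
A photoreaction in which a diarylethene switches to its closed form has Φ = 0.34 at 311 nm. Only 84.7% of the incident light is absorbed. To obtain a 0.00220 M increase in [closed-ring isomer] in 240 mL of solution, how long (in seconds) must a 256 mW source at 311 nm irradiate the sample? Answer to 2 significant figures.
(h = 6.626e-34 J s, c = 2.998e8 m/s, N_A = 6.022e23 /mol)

t ≈ 2800 s

Product: (0.00220 M)(0.24 L) = 5.280e-4 mol.
Photons that must be absorbed: 5.280e-4 / 0.34 = 0.001553 mol.
Incident photons needed: 0.001553 / 0.847 = 0.001834 mol.
Photon energy: hc/λ = 6.387e-19 J; per mole, 3.846e5 J mol⁻¹.
Energy required: 0.001834 × 3.846e5 = 705.4 J.
Time: 705.4 J / 0.256 W = 2800 s.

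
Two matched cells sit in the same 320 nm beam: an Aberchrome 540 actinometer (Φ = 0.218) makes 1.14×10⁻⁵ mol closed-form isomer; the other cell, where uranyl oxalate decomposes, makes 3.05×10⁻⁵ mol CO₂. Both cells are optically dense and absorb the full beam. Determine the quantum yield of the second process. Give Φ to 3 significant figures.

Φ = 0.583

Photons absorbed by the actinometer: 1.14×10⁻⁵ / 0.218 = 5.229×10⁻⁵ mol.
Φ(unknown) = 3.05×10⁻⁵ / 5.229×10⁻⁵ = 0.583.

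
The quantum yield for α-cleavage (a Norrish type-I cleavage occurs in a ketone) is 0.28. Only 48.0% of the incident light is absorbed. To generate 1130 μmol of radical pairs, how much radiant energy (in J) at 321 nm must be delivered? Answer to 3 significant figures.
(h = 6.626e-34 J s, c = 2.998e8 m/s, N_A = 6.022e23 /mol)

Product: 1130 μmol = 0.00113 mol.
Photons that must be absorbed: 0.00113 / 0.28 = 0.004036 mol.
Incident photons needed: 0.004036 / 0.480 = 0.008408 mol.
Photon energy: hc/λ = 6.188e-19 J; per mole, 3.726e5 J mol⁻¹.
Energy required: 0.008408 × 3.726e5 = 3130 J.

3130 J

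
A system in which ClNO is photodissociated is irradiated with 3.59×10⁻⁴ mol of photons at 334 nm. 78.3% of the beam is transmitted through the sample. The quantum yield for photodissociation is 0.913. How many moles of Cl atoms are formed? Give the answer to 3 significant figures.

7.11×10⁻⁵ mol

Fraction absorbed: 1 − 78.3/100 = 0.2170.
Photons absorbed: 0.2170 × 3.59×10⁻⁴ = 7.790×10⁻⁵ mol.
Product: Φ × n_abs = 0.913 × 7.790×10⁻⁵ = 7.112×10⁻⁵ mol.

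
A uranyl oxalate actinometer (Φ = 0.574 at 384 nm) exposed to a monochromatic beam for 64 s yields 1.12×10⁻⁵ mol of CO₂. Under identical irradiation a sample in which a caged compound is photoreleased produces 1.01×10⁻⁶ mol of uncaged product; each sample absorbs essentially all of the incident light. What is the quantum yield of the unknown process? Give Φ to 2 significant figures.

Photons absorbed by the actinometer: 1.12×10⁻⁵ / 0.574 = 1.951×10⁻⁵ mol.
Φ(unknown) = 1.01×10⁻⁶ / 1.951×10⁻⁵ = 0.052.

Φ = 0.052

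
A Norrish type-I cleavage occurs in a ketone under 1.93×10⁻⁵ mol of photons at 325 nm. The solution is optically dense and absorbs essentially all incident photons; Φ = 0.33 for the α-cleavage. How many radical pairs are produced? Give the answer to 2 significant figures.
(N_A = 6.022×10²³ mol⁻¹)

3.8×10¹⁸ radical pairs

Product: Φ × n_abs = 0.33 × 1.93×10⁻⁵ = 6.369×10⁻⁶ mol.
As a count: 6.369×10⁻⁶ × 6.022×10²³ = 3.8×10¹⁸.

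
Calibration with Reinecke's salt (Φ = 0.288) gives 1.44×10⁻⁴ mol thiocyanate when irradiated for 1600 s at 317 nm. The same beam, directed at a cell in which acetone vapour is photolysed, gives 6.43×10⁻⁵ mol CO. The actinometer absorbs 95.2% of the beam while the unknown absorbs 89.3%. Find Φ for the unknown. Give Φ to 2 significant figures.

Photons absorbed by the actinometer: 1.44×10⁻⁴ / 0.288 = 5.000×10⁻⁴ mol.
Incident flux: 5.000×10⁻⁴ / 0.952 = 5.252×10⁻⁴ einstein.
Absorbed by unknown: 0.893 × 5.252×10⁻⁴ = 4.690×10⁻⁴ mol.
Φ(unknown) = 6.43×10⁻⁵ / 4.690×10⁻⁴ = 0.14.

Φ = 0.14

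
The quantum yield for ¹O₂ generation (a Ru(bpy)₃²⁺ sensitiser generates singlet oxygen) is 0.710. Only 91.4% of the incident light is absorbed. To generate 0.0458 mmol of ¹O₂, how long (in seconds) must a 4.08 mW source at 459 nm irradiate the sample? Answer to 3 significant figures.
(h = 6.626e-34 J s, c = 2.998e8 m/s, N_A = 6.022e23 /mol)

Product: 0.0458 mmol = 4.58e-5 mol.
Photons that must be absorbed: 4.58e-5 / 0.710 = 6.451e-5 mol.
Incident photons needed: 6.451e-5 / 0.914 = 7.058e-5 mol.
Photon energy: hc/λ = 4.328e-19 J; per mole, 2.606e5 J mol⁻¹.
Energy required: 7.058e-5 × 2.606e5 = 18.39 J.
Time: 18.39 J / 0.00408 W = 4510 s.

t ≈ 4510 s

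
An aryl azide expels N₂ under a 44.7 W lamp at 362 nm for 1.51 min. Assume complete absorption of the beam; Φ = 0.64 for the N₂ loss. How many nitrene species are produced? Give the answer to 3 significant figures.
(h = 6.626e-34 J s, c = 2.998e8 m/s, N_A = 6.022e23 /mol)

4.72e21 species

Photon energy at 362 nm: hc/λ = (6.626e-34)(2.998e8)/(362e-9) = 5.487e-19 J.
Energy delivered: (44.7 W)(90.6 s) = 4050 J.
Photons incident: 4050 / 5.487e-19 = 7.381e21, i.e. 7.381e21/6.022e23 = 0.01226 mol.
Product: Φ × n_abs = 0.64 × 0.01226 = 0.007846 mol.
As a count: 0.007846 × 6.022e23 = 4.72e21.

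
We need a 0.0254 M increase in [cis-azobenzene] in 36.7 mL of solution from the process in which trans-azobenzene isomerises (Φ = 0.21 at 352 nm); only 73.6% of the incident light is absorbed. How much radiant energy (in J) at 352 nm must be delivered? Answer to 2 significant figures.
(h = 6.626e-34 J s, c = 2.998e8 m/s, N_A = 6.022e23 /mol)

2000 J

Product: (0.0254 M)(0.0367 L) = 9.322e-4 mol.
Photons that must be absorbed: 9.322e-4 / 0.21 = 0.004439 mol.
Incident photons needed: 0.004439 / 0.736 = 0.006031 mol.
Photon energy: hc/λ = 5.643e-19 J; per mole, 3.398e5 J mol⁻¹.
Energy required: 0.006031 × 3.398e5 = 2000 J.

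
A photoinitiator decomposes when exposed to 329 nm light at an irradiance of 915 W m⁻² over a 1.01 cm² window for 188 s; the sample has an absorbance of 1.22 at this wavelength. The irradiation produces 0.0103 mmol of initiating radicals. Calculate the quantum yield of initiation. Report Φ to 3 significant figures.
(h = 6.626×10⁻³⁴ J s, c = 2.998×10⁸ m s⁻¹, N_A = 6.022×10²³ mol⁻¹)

Φ = 0.229

Product: 0.0103 mmol = 1.03×10⁻⁵ mol.
Photon energy at 329 nm: hc/λ = (6.626×10⁻³⁴)(2.998×10⁸)/(329×10⁻⁹) = 6.038×10⁻¹⁹ J.
Energy delivered: (915 W m⁻²)(1.01×10⁻⁴ m²)(188 s) = 17.37 J.
Photons incident: 17.37 / 6.038×10⁻¹⁹ = 2.877×10¹⁹, i.e. 2.877×10¹⁹/6.022×10²³ = 4.777×10⁻⁵ mol.
Fraction absorbed: 1 − 10^(−1.22) = 0.9397.
Photons absorbed: 0.9397 × 4.777×10⁻⁵ = 4.489×10⁻⁵ mol.
Φ = 1.03×10⁻⁵ mol / 4.489×10⁻⁵ mol photons = 0.229.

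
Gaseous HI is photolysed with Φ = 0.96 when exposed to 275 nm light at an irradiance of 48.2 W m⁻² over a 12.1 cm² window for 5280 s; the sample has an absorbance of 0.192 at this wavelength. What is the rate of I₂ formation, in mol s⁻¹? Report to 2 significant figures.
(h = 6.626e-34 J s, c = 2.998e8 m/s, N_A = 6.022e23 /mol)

4.6e-8 mol s⁻¹

Photon energy at 275 nm: hc/λ = (6.626e-34)(2.998e8)/(275e-9) = 7.224e-19 J.
Energy delivered: (48.2 W m⁻²)(12.1e-4 m²)(5280 s) = 307.9 J.
Photons incident: 307.9 / 7.224e-19 = 4.262e20, i.e. 4.262e20/6.022e23 = 7.077e-4 mol.
Fraction absorbed: 1 − 10^(−0.192) = 0.3573.
Photons absorbed: 0.3573 × 7.077e-4 = 2.529e-4 mol.
Product formed: 0.96 × 2.529e-4 = 2.428e-4 mol.
Rate: 2.428e-4 / 5280 s = 4.6e-8 mol s⁻¹.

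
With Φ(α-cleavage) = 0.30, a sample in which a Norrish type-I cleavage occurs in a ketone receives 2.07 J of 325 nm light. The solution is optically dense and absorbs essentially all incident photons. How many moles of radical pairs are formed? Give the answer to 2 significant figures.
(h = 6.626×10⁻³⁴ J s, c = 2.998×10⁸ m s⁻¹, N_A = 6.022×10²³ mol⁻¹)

Photon energy at 325 nm: hc/λ = (6.626×10⁻³⁴)(2.998×10⁸)/(325×10⁻⁹) = 6.112×10⁻¹⁹ J.
Photons incident: 2.07 / 6.112×10⁻¹⁹ = 3.387×10¹⁸, i.e. 3.387×10¹⁸/6.022×10²³ = 5.624×10⁻⁶ mol.
Product: Φ × n_abs = 0.30 × 5.624×10⁻⁶ = 1.687×10⁻⁶ mol.

1.7×10⁻⁶ mol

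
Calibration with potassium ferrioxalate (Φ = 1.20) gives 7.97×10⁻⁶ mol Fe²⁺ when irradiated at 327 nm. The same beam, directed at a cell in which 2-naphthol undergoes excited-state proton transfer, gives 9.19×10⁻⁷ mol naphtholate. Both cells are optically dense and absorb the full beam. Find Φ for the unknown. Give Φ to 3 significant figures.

Photons absorbed by the actinometer: 7.97×10⁻⁶ / 1.20 = 6.642×10⁻⁶ mol.
Φ(unknown) = 9.19×10⁻⁷ / 6.642×10⁻⁶ = 0.138.

Φ = 0.138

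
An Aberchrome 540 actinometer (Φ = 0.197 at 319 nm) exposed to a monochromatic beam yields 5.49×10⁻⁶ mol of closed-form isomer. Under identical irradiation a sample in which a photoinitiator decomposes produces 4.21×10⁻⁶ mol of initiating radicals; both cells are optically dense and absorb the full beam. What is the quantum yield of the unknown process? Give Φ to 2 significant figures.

Photons absorbed by the actinometer: 5.49×10⁻⁶ / 0.197 = 2.787×10⁻⁵ mol.
Φ(unknown) = 4.21×10⁻⁶ / 2.787×10⁻⁵ = 0.15.

Φ = 0.15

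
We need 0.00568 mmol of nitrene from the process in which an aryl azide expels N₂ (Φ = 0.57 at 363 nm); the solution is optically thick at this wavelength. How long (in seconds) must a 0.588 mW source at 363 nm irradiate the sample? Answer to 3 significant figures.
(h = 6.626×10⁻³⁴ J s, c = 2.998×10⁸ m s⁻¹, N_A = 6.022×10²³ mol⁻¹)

Product: 0.00568 mmol = 5.68×10⁻⁶ mol.
Photons that must be absorbed: 5.68×10⁻⁶ / 0.57 = 9.965×10⁻⁶ mol.
Photon energy: hc/λ = 5.472×10⁻¹⁹ J; per mole, 3.295×10⁵ J mol⁻¹.
Energy required: 9.965×10⁻⁶ × 3.295×10⁵ = 3.283 J.
Time: 3.283 J / 0.000588 W = 5580 s.

t ≈ 5580 s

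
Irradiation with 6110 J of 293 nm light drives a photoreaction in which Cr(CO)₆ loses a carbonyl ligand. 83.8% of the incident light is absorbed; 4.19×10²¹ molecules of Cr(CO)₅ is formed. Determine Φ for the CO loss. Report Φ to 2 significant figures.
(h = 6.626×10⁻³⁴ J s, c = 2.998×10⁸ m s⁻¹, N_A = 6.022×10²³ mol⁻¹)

Product: 4.19×10²¹ / 6.022×10²³ = 0.006958 mol.
Photon energy at 293 nm: hc/λ = (6.626×10⁻³⁴)(2.998×10⁸)/(293×10⁻⁹) = 6.780×10⁻¹⁹ J.
Photons incident: 6110 / 6.780×10⁻¹⁹ = 9.012×10²¹, i.e. 9.012×10²¹/6.022×10²³ = 0.01497 mol.
Photons absorbed: 0.838 × 0.01497 = 0.01254 mol.
Φ = 0.006958 mol / 0.01254 mol photons = 0.55.

Φ = 0.55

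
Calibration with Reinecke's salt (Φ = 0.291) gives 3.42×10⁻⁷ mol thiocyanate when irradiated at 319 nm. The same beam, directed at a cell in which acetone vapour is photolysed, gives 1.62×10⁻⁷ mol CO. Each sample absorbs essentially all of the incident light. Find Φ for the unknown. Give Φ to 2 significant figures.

Photons absorbed by the actinometer: 3.42×10⁻⁷ / 0.291 = 1.175×10⁻⁶ mol.
Φ(unknown) = 1.62×10⁻⁷ / 1.175×10⁻⁶ = 0.14.

Φ = 0.14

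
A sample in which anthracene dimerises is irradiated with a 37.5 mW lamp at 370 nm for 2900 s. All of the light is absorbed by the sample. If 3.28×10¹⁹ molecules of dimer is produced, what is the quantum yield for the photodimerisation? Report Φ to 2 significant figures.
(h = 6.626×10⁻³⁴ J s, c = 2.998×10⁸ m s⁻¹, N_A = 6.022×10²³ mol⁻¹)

Φ = 0.16

Product: 3.28×10¹⁹ / 6.022×10²³ = 5.447×10⁻⁵ mol.
Photon energy at 370 nm: hc/λ = (6.626×10⁻³⁴)(2.998×10⁸)/(370×10⁻⁹) = 5.369×10⁻¹⁹ J.
Energy delivered: (37.5 mW)(2900 s) = 108.8 J.
Photons incident: 108.8 / 5.369×10⁻¹⁹ = 2.026×10²⁰, i.e. 2.026×10²⁰/6.022×10²³ = 3.364×10⁻⁴ mol.
Φ = 5.447×10⁻⁵ mol / 3.364×10⁻⁴ mol photons = 0.16.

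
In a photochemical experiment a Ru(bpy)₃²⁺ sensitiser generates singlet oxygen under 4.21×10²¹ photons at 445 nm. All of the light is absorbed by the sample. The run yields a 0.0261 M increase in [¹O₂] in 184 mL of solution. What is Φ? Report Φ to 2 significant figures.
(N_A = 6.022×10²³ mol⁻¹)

Product: (0.0261 M)(0.184 L) = 0.004802 mol.
Moles of photons: 4.21×10²¹ / 6.022×10²³ = 0.006991 mol.
Φ = 0.004802 mol / 0.006991 mol photons = 0.69.

Φ = 0.69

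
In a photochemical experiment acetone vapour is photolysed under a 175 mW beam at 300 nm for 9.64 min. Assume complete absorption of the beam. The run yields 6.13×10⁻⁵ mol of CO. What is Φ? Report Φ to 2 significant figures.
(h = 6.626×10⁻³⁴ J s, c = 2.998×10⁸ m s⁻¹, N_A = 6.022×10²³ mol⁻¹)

Φ = 0.24

Photon energy at 300 nm: hc/λ = (6.626×10⁻³⁴)(2.998×10⁸)/(300×10⁻⁹) = 6.622×10⁻¹⁹ J.
Energy delivered: (175 mW)(578.4 s) = 101.2 J.
Photons incident: 101.2 / 6.622×10⁻¹⁹ = 1.528×10²⁰, i.e. 1.528×10²⁰/6.022×10²³ = 2.537×10⁻⁴ mol.
Φ = 6.13×10⁻⁵ mol / 2.537×10⁻⁴ mol photons = 0.24.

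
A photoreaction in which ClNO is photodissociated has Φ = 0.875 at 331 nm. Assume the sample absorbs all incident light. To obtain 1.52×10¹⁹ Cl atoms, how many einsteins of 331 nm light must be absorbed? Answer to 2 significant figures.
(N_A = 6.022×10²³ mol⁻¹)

2.9×10⁻⁵ einstein

Product: 1.52×10¹⁹ / 6.022×10²³ = 2.524×10⁻⁵ mol.
Photons that must be absorbed: 2.524×10⁻⁵ / 0.875 = 2.885×10⁻⁵ mol.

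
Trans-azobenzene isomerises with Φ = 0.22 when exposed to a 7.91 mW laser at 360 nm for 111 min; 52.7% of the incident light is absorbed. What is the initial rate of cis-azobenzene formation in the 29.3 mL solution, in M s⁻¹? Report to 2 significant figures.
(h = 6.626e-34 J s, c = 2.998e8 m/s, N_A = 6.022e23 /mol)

Photon energy at 360 nm: hc/λ = (6.626e-34)(2.998e8)/(360e-9) = 5.518e-19 J.
Energy delivered: (7.91 mW)(6660 s) = 52.68 J.
Photons incident: 52.68 / 5.518e-19 = 9.547e19, i.e. 9.547e19/6.022e23 = 1.585e-4 mol.
Photons absorbed: 0.527 × 1.585e-4 = 8.353e-5 mol.
Product formed: 0.22 × 8.353e-5 = 1.838e-5 mol.
Rate: 1.838e-5 mol / (6660 s × 0.0293 L) = 9.4e-8 M s⁻¹.

9.4e-8 M s⁻¹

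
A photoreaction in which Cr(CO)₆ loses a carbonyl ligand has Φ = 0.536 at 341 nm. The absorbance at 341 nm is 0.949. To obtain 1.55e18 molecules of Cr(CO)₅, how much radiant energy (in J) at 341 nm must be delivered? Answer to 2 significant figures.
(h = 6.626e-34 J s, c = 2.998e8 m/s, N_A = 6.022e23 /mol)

Product: 1.55e18 / 6.022e23 = 2.574e-6 mol.
Photons that must be absorbed: 2.574e-6 / 0.536 = 4.802e-6 mol.
Fraction absorbed: 1 − 10^(−0.949) = 0.8875.
Incident photons needed: 4.802e-6 / 0.8875 = 5.411e-6 mol.
Photon energy: hc/λ = 5.825e-19 J; per mole, 3.508e5 J mol⁻¹.
Energy required: 5.411e-6 × 3.508e5 = 1.9 J.

1.9 J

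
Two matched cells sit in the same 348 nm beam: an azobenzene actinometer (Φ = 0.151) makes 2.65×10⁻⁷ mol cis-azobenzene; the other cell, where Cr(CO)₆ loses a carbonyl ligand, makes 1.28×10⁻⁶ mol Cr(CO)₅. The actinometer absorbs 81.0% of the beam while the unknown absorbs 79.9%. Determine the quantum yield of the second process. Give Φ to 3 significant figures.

Photons absorbed by the actinometer: 2.65×10⁻⁷ / 0.151 = 1.755×10⁻⁶ mol.
Incident flux: 1.755×10⁻⁶ / 0.810 = 2.167×10⁻⁶ einstein.
Absorbed by unknown: 0.799 × 2.167×10⁻⁶ = 1.731×10⁻⁶ mol.
Φ(unknown) = 1.28×10⁻⁶ / 1.731×10⁻⁶ = 0.739.

Φ = 0.739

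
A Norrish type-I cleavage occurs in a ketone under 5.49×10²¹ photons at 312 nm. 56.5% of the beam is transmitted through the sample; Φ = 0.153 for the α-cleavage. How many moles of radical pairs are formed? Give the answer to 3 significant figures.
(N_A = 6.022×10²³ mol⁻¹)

Moles of photons: 5.49×10²¹ / 6.022×10²³ = 0.009117 mol.
Fraction absorbed: 1 − 56.5/100 = 0.4350.
Photons absorbed: 0.4350 × 0.009117 = 0.003966 mol.
Product: Φ × n_abs = 0.153 × 0.003966 = 6.068×10⁻⁴ mol.

6.07×10⁻⁴ mol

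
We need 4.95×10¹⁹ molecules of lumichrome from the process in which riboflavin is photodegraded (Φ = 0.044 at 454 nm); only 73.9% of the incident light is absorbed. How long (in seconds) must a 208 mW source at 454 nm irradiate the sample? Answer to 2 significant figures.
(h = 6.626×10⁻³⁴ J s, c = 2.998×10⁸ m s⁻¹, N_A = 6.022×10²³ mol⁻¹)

Product: 4.95×10¹⁹ / 6.022×10²³ = 8.220×10⁻⁵ mol.
Photons that must be absorbed: 8.220×10⁻⁵ / 0.044 = 0.001868 mol.
Incident photons needed: 0.001868 / 0.739 = 0.002528 mol.
Photon energy: hc/λ = 4.375×10⁻¹⁹ J; per mole, 2.635×10⁵ J mol⁻¹.
Energy required: 0.002528 × 2.635×10⁵ = 666.1 J.
Time: 666.1 J / 0.208 W = 3200 s.

t ≈ 3200 s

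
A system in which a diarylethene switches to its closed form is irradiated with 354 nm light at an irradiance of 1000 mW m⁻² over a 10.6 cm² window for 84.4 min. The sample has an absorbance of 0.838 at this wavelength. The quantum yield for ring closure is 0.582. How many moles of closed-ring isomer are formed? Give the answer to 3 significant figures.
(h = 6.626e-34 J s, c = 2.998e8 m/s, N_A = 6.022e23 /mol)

7.90e-6 mol

Photon energy at 354 nm: hc/λ = (6.626e-34)(2.998e8)/(354e-9) = 5.612e-19 J.
Energy delivered: (1000 mW m⁻²)(10.6e-4 m²)(5064 s) = 5.368 J.
Photons incident: 5.368 / 5.612e-19 = 9.565e18, i.e. 9.565e18/6.022e23 = 1.588e-5 mol.
Fraction absorbed: 1 − 10^(−0.838) = 0.8548.
Photons absorbed: 0.8548 × 1.588e-5 = 1.357e-5 mol.
Product: Φ × n_abs = 0.582 × 1.357e-5 = 7.898e-6 mol.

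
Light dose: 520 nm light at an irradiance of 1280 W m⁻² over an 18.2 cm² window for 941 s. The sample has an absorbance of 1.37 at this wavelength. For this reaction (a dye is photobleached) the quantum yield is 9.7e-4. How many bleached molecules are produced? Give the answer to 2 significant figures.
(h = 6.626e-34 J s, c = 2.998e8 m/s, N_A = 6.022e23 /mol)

Photon energy at 520 nm: hc/λ = (6.626e-34)(2.998e8)/(520e-9) = 3.820e-19 J.
Energy delivered: (1280 W m⁻²)(18.2e-4 m²)(941 s) = 2192 J.
Photons incident: 2192 / 3.820e-19 = 5.738e21, i.e. 5.738e21/6.022e23 = 0.009528 mol.
Fraction absorbed: 1 − 10^(−1.37) = 0.9573.
Photons absorbed: 0.9573 × 0.009528 = 0.009121 mol.
Product: Φ × n_abs = 9.7e-4 × 0.009121 = 8.847e-6 mol.
As a count: 8.847e-6 × 6.022e23 = 5.3e18.

5.3e18 bleached molecules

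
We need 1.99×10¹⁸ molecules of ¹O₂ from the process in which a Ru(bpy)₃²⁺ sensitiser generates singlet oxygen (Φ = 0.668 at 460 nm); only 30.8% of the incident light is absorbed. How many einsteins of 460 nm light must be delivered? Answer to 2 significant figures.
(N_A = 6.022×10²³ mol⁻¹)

1.6×10⁻⁵ einstein

Product: 1.99×10¹⁸ / 6.022×10²³ = 3.305×10⁻⁶ mol.
Photons that must be absorbed: 3.305×10⁻⁶ / 0.668 = 4.948×10⁻⁶ mol.
Incident photons needed: 4.948×10⁻⁶ / 0.308 = 1.606×10⁻⁵ mol.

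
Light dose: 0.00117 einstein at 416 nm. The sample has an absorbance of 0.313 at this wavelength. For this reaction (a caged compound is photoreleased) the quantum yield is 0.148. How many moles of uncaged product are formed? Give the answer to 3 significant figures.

Fraction absorbed: 1 − 10^(−0.313) = 0.5136.
Photons absorbed: 0.5136 × 0.00117 = 6.009×10⁻⁴ mol.
Product: Φ × n_abs = 0.148 × 6.009×10⁻⁴ = 8.893×10⁻⁵ mol.

8.89×10⁻⁵ mol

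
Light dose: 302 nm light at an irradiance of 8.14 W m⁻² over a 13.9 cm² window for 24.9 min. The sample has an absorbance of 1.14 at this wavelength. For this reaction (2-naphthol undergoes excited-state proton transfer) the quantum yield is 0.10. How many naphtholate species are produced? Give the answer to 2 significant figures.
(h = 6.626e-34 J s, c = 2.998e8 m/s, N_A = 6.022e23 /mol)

2.4e18 species

Photon energy at 302 nm: hc/λ = (6.626e-34)(2.998e8)/(302e-9) = 6.578e-19 J.
Energy delivered: (8.14 W m⁻²)(13.9e-4 m²)(1494 s) = 16.90 J.
Photons incident: 16.90 / 6.578e-19 = 2.569e19, i.e. 2.569e19/6.022e23 = 4.266e-5 mol.
Fraction absorbed: 1 − 10^(−1.14) = 0.9276.
Photons absorbed: 0.9276 × 4.266e-5 = 3.957e-5 mol.
Product: Φ × n_abs = 0.10 × 3.957e-5 = 3.957e-6 mol.
As a count: 3.957e-6 × 6.022e23 = 2.4e18.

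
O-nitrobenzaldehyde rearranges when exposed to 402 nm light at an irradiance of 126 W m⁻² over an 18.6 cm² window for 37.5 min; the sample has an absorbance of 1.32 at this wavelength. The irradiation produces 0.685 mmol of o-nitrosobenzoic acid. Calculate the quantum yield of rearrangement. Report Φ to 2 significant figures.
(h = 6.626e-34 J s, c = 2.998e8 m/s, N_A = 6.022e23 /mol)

Product: 0.685 mmol = 6.85e-4 mol.
Photon energy at 402 nm: hc/λ = (6.626e-34)(2.998e8)/(402e-9) = 4.941e-19 J.
Energy delivered: (126 W m⁻²)(18.6e-4 m²)(2250 s) = 527.3 J.
Photons incident: 527.3 / 4.941e-19 = 1.067e21, i.e. 1.067e21/6.022e23 = 0.001772 mol.
Fraction absorbed: 1 − 10^(−1.32) = 0.9521.
Photons absorbed: 0.9521 × 0.001772 = 0.001687 mol.
Φ = 6.85e-4 mol / 0.001687 mol photons = 0.41.

Φ = 0.41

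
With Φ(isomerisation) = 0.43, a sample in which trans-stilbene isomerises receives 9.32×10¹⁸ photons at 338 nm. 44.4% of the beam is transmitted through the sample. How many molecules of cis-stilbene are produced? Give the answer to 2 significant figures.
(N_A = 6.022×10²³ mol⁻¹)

Moles of photons: 9.32×10¹⁸ / 6.022×10²³ = 1.548×10⁻⁵ mol.
Fraction absorbed: 1 − 44.4/100 = 0.5560.
Photons absorbed: 0.5560 × 1.548×10⁻⁵ = 8.607×10⁻⁶ mol.
Product: Φ × n_abs = 0.43 × 8.607×10⁻⁶ = 3.701×10⁻⁶ mol.
As a count: 3.701×10⁻⁶ × 6.022×10²³ = 2.2×10¹⁸.

2.2×10¹⁸ molecules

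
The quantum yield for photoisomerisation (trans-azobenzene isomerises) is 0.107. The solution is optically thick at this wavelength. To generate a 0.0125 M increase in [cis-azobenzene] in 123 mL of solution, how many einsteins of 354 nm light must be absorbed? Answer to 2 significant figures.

0.014 einstein

Product: (0.0125 M)(0.123 L) = 0.001538 mol.
Photons that must be absorbed: 0.001538 / 0.107 = 0.01437 mol.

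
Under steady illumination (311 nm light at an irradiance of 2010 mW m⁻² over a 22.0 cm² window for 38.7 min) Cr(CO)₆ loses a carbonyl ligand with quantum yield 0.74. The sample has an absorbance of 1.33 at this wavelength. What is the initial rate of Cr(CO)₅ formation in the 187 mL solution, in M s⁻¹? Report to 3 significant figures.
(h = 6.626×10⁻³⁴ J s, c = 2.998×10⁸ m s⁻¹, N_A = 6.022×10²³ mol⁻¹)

4.34×10⁻⁸ M s⁻¹

Photon energy at 311 nm: hc/λ = (6.626×10⁻³⁴)(2.998×10⁸)/(311×10⁻⁹) = 6.387×10⁻¹⁹ J.
Energy delivered: (2010 mW m⁻²)(22.0×10⁻⁴ m²)(2322 s) = 10.27 J.
Photons incident: 10.27 / 6.387×10⁻¹⁹ = 1.608×10¹⁹, i.e. 1.608×10¹⁹/6.022×10²³ = 2.670×10⁻⁵ mol.
Fraction absorbed: 1 − 10^(−1.33) = 0.9532.
Photons absorbed: 0.9532 × 2.670×10⁻⁵ = 2.545×10⁻⁵ mol.
Product formed: 0.74 × 2.545×10⁻⁵ = 1.883×10⁻⁵ mol.
Rate: 1.883×10⁻⁵ mol / (2322 s × 0.187 L) = 4.34×10⁻⁸ M s⁻¹.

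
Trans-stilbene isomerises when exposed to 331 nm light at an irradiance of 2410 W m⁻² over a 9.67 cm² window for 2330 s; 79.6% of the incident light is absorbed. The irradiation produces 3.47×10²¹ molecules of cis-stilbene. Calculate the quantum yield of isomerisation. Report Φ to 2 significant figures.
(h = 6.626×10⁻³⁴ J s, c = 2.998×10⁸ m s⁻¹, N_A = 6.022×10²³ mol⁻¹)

Product: 3.47×10²¹ / 6.022×10²³ = 0.005762 mol.
Photon energy at 331 nm: hc/λ = (6.626×10⁻³⁴)(2.998×10⁸)/(331×10⁻⁹) = 6.001×10⁻¹⁹ J.
Energy delivered: (2410 W m⁻²)(9.67×10⁻⁴ m²)(2330 s) = 5430 J.
Photons incident: 5430 / 6.001×10⁻¹⁹ = 9.048×10²¹, i.e. 9.048×10²¹/6.022×10²³ = 0.01502 mol.
Photons absorbed: 0.796 × 0.01502 = 0.01196 mol.
Φ = 0.005762 mol / 0.01196 mol photons = 0.48.

Φ = 0.48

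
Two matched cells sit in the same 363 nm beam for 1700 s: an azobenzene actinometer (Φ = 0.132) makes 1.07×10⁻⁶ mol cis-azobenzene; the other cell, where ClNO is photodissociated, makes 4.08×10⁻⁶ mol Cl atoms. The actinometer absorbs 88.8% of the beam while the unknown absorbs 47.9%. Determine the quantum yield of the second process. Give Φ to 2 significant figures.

Photons absorbed by the actinometer: 1.07×10⁻⁶ / 0.132 = 8.106×10⁻⁶ mol.
Incident flux: 8.106×10⁻⁶ / 0.888 = 9.128×10⁻⁶ einstein.
Absorbed by unknown: 0.479 × 9.128×10⁻⁶ = 4.372×10⁻⁶ mol.
Φ(unknown) = 4.08×10⁻⁶ / 4.372×10⁻⁶ = 0.93.

Φ = 0.93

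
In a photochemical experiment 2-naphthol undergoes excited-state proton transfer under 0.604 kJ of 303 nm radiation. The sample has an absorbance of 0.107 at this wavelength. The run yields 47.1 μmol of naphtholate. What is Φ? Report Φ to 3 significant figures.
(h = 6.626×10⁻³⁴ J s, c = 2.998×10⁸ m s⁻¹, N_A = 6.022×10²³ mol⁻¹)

Φ = 0.141

Product: 47.1 μmol = 4.71×10⁻⁵ mol.
Photon energy at 303 nm: hc/λ = (6.626×10⁻³⁴)(2.998×10⁸)/(303×10⁻⁹) = 6.556×10⁻¹⁹ J.
Incident energy: 0.604 kJ = 604 J.
Photons incident: 604 / 6.556×10⁻¹⁹ = 9.213×10²⁰, i.e. 9.213×10²⁰/6.022×10²³ = 0.001530 mol.
Fraction absorbed: 1 − 10^(−0.107) = 0.2184.
Photons absorbed: 0.2184 × 0.001530 = 3.342×10⁻⁴ mol.
Φ = 4.71×10⁻⁵ mol / 3.342×10⁻⁴ mol photons = 0.141.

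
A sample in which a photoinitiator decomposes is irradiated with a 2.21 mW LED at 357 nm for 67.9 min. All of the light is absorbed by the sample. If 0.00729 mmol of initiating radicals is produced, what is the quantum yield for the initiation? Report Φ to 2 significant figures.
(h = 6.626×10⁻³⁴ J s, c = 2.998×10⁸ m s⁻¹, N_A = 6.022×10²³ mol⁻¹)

Product: 0.00729 mmol = 7.29×10⁻⁶ mol.
Photon energy at 357 nm: hc/λ = (6.626×10⁻³⁴)(2.998×10⁸)/(357×10⁻⁹) = 5.564×10⁻¹⁹ J.
Energy delivered: (2.21 mW)(4074 s) = 9.004 J.
Photons incident: 9.004 / 5.564×10⁻¹⁹ = 1.618×10¹⁹, i.e. 1.618×10¹⁹/6.022×10²³ = 2.687×10⁻⁵ mol.
Φ = 7.29×10⁻⁶ mol / 2.687×10⁻⁵ mol photons = 0.27.

Φ = 0.27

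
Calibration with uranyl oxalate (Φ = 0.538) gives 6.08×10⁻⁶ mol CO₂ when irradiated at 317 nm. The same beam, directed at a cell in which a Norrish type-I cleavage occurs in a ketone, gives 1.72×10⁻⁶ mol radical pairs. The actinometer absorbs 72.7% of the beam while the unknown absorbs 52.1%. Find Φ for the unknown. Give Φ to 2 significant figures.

Photons absorbed by the actinometer: 6.08×10⁻⁶ / 0.538 = 1.130×10⁻⁵ mol.
Incident flux: 1.130×10⁻⁵ / 0.727 = 1.554×10⁻⁵ einstein.
Absorbed by unknown: 0.521 × 1.554×10⁻⁵ = 8.096×10⁻⁶ mol.
Φ(unknown) = 1.72×10⁻⁶ / 8.096×10⁻⁶ = 0.21.

Φ = 0.21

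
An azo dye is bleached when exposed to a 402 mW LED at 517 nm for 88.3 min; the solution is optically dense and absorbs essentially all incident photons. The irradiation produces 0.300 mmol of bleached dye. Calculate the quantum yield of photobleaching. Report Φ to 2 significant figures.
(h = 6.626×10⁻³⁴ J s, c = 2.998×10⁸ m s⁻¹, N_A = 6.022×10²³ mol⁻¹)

Φ = 0.033

Product: 0.300 mmol = 3.00×10⁻⁴ mol.
Photon energy at 517 nm: hc/λ = (6.626×10⁻³⁴)(2.998×10⁸)/(517×10⁻⁹) = 3.842×10⁻¹⁹ J.
Energy delivered: (402 mW)(5298 s) = 2130 J.
Photons incident: 2130 / 3.842×10⁻¹⁹ = 5.544×10²¹, i.e. 5.544×10²¹/6.022×10²³ = 0.009206 mol.
Φ = 3.00×10⁻⁴ mol / 0.009206 mol photons = 0.033.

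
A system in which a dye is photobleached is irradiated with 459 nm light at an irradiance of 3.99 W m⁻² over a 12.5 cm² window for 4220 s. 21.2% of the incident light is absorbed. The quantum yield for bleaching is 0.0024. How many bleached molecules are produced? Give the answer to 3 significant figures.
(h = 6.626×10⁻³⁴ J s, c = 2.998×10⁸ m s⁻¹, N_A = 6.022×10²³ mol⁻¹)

Photon energy at 459 nm: hc/λ = (6.626×10⁻³⁴)(2.998×10⁸)/(459×10⁻⁹) = 4.328×10⁻¹⁹ J.
Energy delivered: (3.99 W m⁻²)(12.5×10⁻⁴ m²)(4220 s) = 21.05 J.
Photons incident: 21.05 / 4.328×10⁻¹⁹ = 4.864×10¹⁹, i.e. 4.864×10¹⁹/6.022×10²³ = 8.077×10⁻⁵ mol.
Photons absorbed: 0.212 × 8.077×10⁻⁵ = 1.712×10⁻⁵ mol.
Product: Φ × n_abs = 0.0024 × 1.712×10⁻⁵ = 4.109×10⁻⁸ mol.
As a count: 4.109×10⁻⁸ × 6.022×10²³ = 2.47×10¹⁶.

2.47×10¹⁶ bleached molecules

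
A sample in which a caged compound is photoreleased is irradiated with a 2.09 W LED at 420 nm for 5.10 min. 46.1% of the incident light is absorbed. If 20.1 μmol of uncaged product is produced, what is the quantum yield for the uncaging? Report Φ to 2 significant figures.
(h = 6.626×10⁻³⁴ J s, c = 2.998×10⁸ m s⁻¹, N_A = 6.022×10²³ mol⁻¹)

Product: 20.1 μmol = 2.01×10⁻⁵ mol.
Photon energy at 420 nm: hc/λ = (6.626×10⁻³⁴)(2.998×10⁸)/(420×10⁻⁹) = 4.730×10⁻¹⁹ J.
Energy delivered: (2.09 W)(306 s) = 639.5 J.
Photons incident: 639.5 / 4.730×10⁻¹⁹ = 1.352×10²¹, i.e. 1.352×10²¹/6.022×10²³ = 0.002245 mol.
Photons absorbed: 0.461 × 0.002245 = 0.001035 mol.
Φ = 2.01×10⁻⁵ mol / 0.001035 mol photons = 0.019.

Φ = 0.019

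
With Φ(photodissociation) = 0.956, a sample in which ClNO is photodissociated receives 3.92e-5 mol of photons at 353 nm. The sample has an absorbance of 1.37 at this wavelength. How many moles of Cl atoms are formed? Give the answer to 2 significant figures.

3.6e-5 mol

Fraction absorbed: 1 − 10^(−1.37) = 0.9573.
Photons absorbed: 0.9573 × 3.92e-5 = 3.753e-5 mol.
Product: Φ × n_abs = 0.956 × 3.753e-5 = 3.588e-5 mol.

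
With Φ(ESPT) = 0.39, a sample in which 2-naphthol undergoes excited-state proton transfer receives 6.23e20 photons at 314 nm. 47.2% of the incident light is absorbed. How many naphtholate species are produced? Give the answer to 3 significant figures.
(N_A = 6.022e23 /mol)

Moles of photons: 6.23e20 / 6.022e23 = 0.001035 mol.
Photons absorbed: 0.472 × 0.001035 = 4.885e-4 mol.
Product: Φ × n_abs = 0.39 × 4.885e-4 = 1.905e-4 mol.
As a count: 1.905e-4 × 6.022e23 = 1.15e20.

1.15e20 species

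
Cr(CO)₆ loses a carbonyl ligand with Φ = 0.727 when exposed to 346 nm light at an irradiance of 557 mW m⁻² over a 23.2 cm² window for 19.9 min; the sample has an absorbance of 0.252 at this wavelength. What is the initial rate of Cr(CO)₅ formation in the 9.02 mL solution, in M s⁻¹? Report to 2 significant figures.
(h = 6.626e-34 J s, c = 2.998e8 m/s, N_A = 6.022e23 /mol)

Photon energy at 346 nm: hc/λ = (6.626e-34)(2.998e8)/(346e-9) = 5.741e-19 J.
Energy delivered: (557 mW m⁻²)(23.2e-4 m²)(1194 s) = 1.543 J.
Photons incident: 1.543 / 5.741e-19 = 2.688e18, i.e. 2.688e18/6.022e23 = 4.464e-6 mol.
Fraction absorbed: 1 − 10^(−0.252) = 0.4402.
Photons absorbed: 0.4402 × 4.464e-6 = 1.965e-6 mol.
Product formed: 0.727 × 1.965e-6 = 1.429e-6 mol.
Rate: 1.429e-6 mol / (1194 s × 0.00902 L) = 1.3e-7 M s⁻¹.

1.3e-7 M s⁻¹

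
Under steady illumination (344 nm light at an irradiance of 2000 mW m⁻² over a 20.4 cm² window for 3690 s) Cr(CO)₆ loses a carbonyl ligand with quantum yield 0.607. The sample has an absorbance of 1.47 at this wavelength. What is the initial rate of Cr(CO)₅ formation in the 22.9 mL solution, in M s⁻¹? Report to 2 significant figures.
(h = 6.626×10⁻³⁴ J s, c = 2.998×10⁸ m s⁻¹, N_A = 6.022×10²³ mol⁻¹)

Photon energy at 344 nm: hc/λ = (6.626×10⁻³⁴)(2.998×10⁸)/(344×10⁻⁹) = 5.775×10⁻¹⁹ J.
Energy delivered: (2000 mW m⁻²)(20.4×10⁻⁴ m²)(3690 s) = 15.06 J.
Photons incident: 15.06 / 5.775×10⁻¹⁹ = 2.608×10¹⁹, i.e. 2.608×10¹⁹/6.022×10²³ = 4.331×10⁻⁵ mol.
Fraction absorbed: 1 − 10^(−1.47) = 0.9661.
Photons absorbed: 0.9661 × 4.331×10⁻⁵ = 4.184×10⁻⁵ mol.
Product formed: 0.607 × 4.184×10⁻⁵ = 2.540×10⁻⁵ mol.
Rate: 2.540×10⁻⁵ mol / (3690 s × 0.0229 L) = 3.0×10⁻⁷ M s⁻¹.

3.0×10⁻⁷ M s⁻¹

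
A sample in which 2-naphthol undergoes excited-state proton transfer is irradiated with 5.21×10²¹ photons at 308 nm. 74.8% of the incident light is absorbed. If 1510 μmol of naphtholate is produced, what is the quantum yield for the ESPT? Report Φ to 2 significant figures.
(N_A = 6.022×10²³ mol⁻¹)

Φ = 0.23

Product: 1510 μmol = 0.00151 mol.
Moles of photons: 5.21×10²¹ / 6.022×10²³ = 0.008652 mol.
Photons absorbed: 0.748 × 0.008652 = 0.006472 mol.
Φ = 0.00151 mol / 0.006472 mol photons = 0.23.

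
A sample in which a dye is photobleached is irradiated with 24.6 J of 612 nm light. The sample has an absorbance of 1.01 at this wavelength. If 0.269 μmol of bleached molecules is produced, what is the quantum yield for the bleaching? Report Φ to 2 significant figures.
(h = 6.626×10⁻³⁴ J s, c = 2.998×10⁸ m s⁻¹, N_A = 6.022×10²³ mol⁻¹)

Product: 0.269 μmol = 2.69×10⁻⁷ mol.
Photon energy at 612 nm: hc/λ = (6.626×10⁻³⁴)(2.998×10⁸)/(612×10⁻⁹) = 3.246×10⁻¹⁹ J.
Photons incident: 24.6 / 3.246×10⁻¹⁹ = 7.579×10¹⁹, i.e. 7.579×10¹⁹/6.022×10²³ = 1.259×10⁻⁴ mol.
Fraction absorbed: 1 − 10^(−1.01) = 0.9023.
Photons absorbed: 0.9023 × 1.259×10⁻⁴ = 1.136×10⁻⁴ mol.
Φ = 2.69×10⁻⁷ mol / 1.136×10⁻⁴ mol photons = 0.0024.

Φ = 0.0024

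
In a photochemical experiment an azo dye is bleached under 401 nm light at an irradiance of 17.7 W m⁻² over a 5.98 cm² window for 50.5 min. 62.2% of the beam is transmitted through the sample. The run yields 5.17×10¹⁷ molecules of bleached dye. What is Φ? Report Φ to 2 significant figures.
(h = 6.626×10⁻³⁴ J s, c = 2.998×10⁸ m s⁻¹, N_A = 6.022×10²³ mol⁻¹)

Product: 5.17×10¹⁷ / 6.022×10²³ = 8.585×10⁻⁷ mol.
Photon energy at 401 nm: hc/λ = (6.626×10⁻³⁴)(2.998×10⁸)/(401×10⁻⁹) = 4.954×10⁻¹⁹ J.
Energy delivered: (17.7 W m⁻²)(5.98×10⁻⁴ m²)(3030 s) = 32.07 J.
Photons incident: 32.07 / 4.954×10⁻¹⁹ = 6.474×10¹⁹, i.e. 6.474×10¹⁹/6.022×10²³ = 1.075×10⁻⁴ mol.
Fraction absorbed: 1 − 62.2/100 = 0.3780.
Photons absorbed: 0.3780 × 1.075×10⁻⁴ = 4.064×10⁻⁵ mol.
Φ = 8.585×10⁻⁷ mol / 4.064×10⁻⁵ mol photons = 0.021.

Φ = 0.021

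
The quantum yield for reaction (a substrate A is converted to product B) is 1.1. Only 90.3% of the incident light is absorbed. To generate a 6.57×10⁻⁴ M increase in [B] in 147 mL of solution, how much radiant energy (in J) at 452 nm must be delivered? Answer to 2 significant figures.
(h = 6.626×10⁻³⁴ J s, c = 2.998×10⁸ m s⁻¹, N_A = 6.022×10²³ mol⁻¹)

26 J

Product: (6.57×10⁻⁴ M)(0.147 L) = 9.658×10⁻⁵ mol.
Photons that must be absorbed: 9.658×10⁻⁵ / 1.1 = 8.780×10⁻⁵ mol.
Incident photons needed: 8.780×10⁻⁵ / 0.903 = 9.723×10⁻⁵ mol.
Photon energy: hc/λ = 4.395×10⁻¹⁹ J; per mole, 2.647×10⁵ J mol⁻¹.
Energy required: 9.723×10⁻⁵ × 2.647×10⁵ = 26 J.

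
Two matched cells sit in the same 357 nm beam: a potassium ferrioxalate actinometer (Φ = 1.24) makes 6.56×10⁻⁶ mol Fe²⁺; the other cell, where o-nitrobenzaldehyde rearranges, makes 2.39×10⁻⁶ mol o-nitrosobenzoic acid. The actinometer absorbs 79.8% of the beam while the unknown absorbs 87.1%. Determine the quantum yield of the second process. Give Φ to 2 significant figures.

Photons absorbed by the actinometer: 6.56×10⁻⁶ / 1.24 = 5.290×10⁻⁶ mol.
Incident flux: 5.290×10⁻⁶ / 0.798 = 6.629×10⁻⁶ einstein.
Absorbed by unknown: 0.871 × 6.629×10⁻⁶ = 5.774×10⁻⁶ mol.
Φ(unknown) = 2.39×10⁻⁶ / 5.774×10⁻⁶ = 0.41.

Φ = 0.41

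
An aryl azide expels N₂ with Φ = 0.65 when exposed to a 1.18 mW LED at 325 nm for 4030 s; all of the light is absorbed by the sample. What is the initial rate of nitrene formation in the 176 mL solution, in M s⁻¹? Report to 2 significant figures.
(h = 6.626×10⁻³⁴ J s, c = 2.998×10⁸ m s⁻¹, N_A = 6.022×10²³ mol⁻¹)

1.2×10⁻⁸ M s⁻¹

Photon energy at 325 nm: hc/λ = (6.626×10⁻³⁴)(2.998×10⁸)/(325×10⁻⁹) = 6.112×10⁻¹⁹ J.
Energy delivered: (1.18 mW)(4030 s) = 4.755 J.
Photons incident: 4.755 / 6.112×10⁻¹⁹ = 7.780×10¹⁸, i.e. 7.780×10¹⁸/6.022×10²³ = 1.292×10⁻⁵ mol.
Product formed: 0.65 × 1.292×10⁻⁵ = 8.398×10⁻⁶ mol.
Rate: 8.398×10⁻⁶ mol / (4030 s × 0.176 L) = 1.2×10⁻⁸ M s⁻¹.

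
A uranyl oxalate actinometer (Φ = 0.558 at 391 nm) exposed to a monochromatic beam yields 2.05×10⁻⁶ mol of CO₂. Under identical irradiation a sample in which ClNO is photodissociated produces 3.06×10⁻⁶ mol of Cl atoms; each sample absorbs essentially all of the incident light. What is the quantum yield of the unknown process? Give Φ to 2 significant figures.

Φ = 0.83

Photons absorbed by the actinometer: 2.05×10⁻⁶ / 0.558 = 3.674×10⁻⁶ mol.
Φ(unknown) = 3.06×10⁻⁶ / 3.674×10⁻⁶ = 0.83.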